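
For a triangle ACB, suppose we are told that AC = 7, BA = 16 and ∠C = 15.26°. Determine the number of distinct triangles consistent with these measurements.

AC·sin C = 7·sin(15.26°) ≈ 1.842.
Since BA ≥ AC, exactly one triangle exists.

1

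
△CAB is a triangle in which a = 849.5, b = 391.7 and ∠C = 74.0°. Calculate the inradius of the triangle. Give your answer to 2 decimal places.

By the law of cosines, c² = a² + b² − 2·a·b·cos C = 6.9164e+05, so c ≈ 831.65.
Area = ½·a·b·sin C ≈ 1.5993e+05.
Semiperimeter s = (831.65+849.5+391.7)/2 = 1036.4.
Inradius = area/s = 1.5993e+05/1036.4 ≈ 154.31.

r ≈ 154.31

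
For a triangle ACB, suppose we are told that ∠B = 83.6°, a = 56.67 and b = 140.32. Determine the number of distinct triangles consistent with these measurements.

a·sin B = 56.67·sin(83.6°) ≈ 56.32.
Since b ≥ a, exactly one triangle exists.

1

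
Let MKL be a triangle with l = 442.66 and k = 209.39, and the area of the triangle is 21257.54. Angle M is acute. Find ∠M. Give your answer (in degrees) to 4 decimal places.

∠M ≈ 27.3024°

From area = ½·k·l·sin M, we get sin M = 2·area/(k·l) ≈ 0.45869.
Taking the acute solution, ∠M ≈ 27.30°.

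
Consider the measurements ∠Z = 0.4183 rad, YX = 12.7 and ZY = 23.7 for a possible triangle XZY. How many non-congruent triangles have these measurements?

2

ZY·sin Z = 23.7·sin(0.4183 rad) ≈ 9.627.
Since ZY sin Z < YX < ZY (9.627 < 12.7 < 23.7), two triangles exist.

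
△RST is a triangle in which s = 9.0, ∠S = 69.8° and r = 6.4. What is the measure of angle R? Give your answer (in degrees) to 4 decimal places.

∠R ≈ 41.8646°

Law of sines: sin R = r·sin S/s ≈ 0.66737.
Since s ≥ r, only the acute value applies: ∠R ≈ 41.86°.
Then ∠T = 180° − ∠S − ∠R ≈ 68.34°.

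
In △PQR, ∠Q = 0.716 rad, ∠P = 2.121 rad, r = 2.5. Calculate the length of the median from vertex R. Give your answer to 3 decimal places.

The third angle is ∠R = π − ∠P − ∠Q = 0.305 rad.
Law of sines: p = r·sin P/sin R ≈ 7.1057.
Law of sines: q = r·sin Q/sin R ≈ 5.4715.
Median from R: ½√(2·p² + 2·q² − r²) ≈ 6.2171.

m_R ≈ 6.217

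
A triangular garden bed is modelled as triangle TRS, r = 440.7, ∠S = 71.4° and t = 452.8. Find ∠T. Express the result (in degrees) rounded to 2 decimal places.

55.38

By the law of cosines, s² = t² + r² − 2·t·r·cos S = 2.7195e+05, so s ≈ 521.49.
Law of cosines again: cos T = (r² + s² − t²)/(2·r·s) ≈ 0.56814, so ∠T ≈ 55.38°.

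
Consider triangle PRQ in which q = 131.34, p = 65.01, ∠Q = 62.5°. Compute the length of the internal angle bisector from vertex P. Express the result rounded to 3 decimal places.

Law of sines: sin P = p·sin Q/q ≈ 0.43905.
Since q ≥ p, only the acute value applies: ∠P ≈ 26.04°.
Then ∠R = 180° − ∠Q − ∠P ≈ 91.46°.
Law of sines gives r = q·sin R/sin Q ≈ 148.02.
The bisector from P has length 2·r·q·cos(∠P/2)/(r+q) ≈ 135.6.

t_P ≈ 135.604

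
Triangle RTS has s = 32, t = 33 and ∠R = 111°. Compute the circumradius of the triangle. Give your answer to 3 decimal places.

28.691

By the law of cosines, r² = t² + s² − 2·t·s·cos R = 2869.9, so r ≈ 53.571.
Area = ½·t·s·sin R ≈ 492.93.
Circumradius = r/(2 sin R) ≈ 28.691.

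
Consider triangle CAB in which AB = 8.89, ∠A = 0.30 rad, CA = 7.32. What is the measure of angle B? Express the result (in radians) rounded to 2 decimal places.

0.85

By the law of cosines, BC² = CA² + AB² − 2·CA·AB·cos A = 8.2778, so BC ≈ 2.8771.
Law of cosines again: cos B = (AB² + BC² − CA²)/(2·AB·BC) ≈ 0.65932, so ∠B ≈ 0.851 rad.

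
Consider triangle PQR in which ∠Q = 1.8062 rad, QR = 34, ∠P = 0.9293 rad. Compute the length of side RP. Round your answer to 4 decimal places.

The third angle is ∠R = π − ∠P − ∠Q = 0.4061 rad.
Law of sines: RP = QR·sin Q/sin P ≈ 41.266.

41.2659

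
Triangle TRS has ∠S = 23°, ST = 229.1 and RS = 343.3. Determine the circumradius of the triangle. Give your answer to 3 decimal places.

By the law of cosines, TR² = RS² + ST² − 2·RS·ST·cos S = 25546, so TR ≈ 159.83.
Area = ½·RS·ST·sin S ≈ 15366.
Circumradius = TR/(2 sin S) ≈ 204.53.

204.529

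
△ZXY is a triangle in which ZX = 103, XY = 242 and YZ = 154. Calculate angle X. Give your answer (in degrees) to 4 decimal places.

By the law of cosines, cos X = (ZX² + XY² − YZ²) / (2·ZX·XY) ≈ 0.91184, so ∠X ≈ 24.24°.

24.2393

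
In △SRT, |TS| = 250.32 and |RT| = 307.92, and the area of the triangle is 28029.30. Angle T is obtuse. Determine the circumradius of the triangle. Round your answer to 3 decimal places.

From area = ½·|RT|·|TS|·sin T, we get sin T = 2·area/(|RT|·|TS|) ≈ 0.72729.
Taking the obtuse solution, ∠T ≈ 133.34°.
Law of cosines then gives |SR| ≈ 513.11.
Circumradius = |SR|/(2 sin T) ≈ 352.75.

352.751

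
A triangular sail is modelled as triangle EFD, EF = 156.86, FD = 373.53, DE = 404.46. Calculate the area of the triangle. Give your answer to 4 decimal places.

Semiperimeter s = (373.53 + 404.46 + 156.86)/2 = 467.43.
Heron's formula: area = √(467.43·93.895·62.965·310.56) ≈ 29296.

area ≈ 29295.6447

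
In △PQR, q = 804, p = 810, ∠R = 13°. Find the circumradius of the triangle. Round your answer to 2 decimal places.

By the law of cosines, r² = p² + q² − 2·p·q·cos R = 33418, so r ≈ 182.81.
Area = ½·p·q·sin R ≈ 73249.
Circumradius = r/(2 sin R) ≈ 406.33.

406.33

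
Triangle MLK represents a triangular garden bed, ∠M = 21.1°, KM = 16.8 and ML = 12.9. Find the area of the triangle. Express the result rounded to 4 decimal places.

39.0093

Area = ½·KM·ML·sin M ≈ 39.009.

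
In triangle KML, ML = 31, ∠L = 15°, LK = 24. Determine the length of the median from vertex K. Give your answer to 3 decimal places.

By the law of cosines, KM² = ML² + LK² − 2·ML·LK·cos L = 99.702, so KM ≈ 9.9851.
Median from K: ½√(2·LK² + 2·KM² − ML²) ≈ 9.8793.

9.879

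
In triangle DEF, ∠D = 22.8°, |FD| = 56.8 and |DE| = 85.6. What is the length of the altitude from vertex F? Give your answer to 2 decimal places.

By the law of cosines, |EF|² = |FD|² + |DE|² − 2·|FD|·|DE|·cos D = 1589.3, so |EF| ≈ 39.865.
Area = ½·|FD|·|DE|·sin D ≈ 942.07.
The altitude from F has length 2·area/|DE| ≈ 22.011.

22.01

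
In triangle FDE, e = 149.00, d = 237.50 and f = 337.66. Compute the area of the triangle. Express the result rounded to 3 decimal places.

15320.418

Semiperimeter s = (337.66 + 237.5 + 149)/2 = 362.08.
Heron's formula: area = √(362.08·24.42·124.58·213.08) ≈ 15320.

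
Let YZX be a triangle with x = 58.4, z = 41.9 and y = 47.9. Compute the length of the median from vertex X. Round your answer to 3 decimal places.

34.240

Median from X: ½√(2·y² + 2·z² − x²) ≈ 34.24.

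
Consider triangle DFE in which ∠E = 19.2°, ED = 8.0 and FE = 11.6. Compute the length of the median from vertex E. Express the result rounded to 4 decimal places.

By the law of cosines, DF² = FE² + ED² − 2·FE·ED·cos E = 23.284, so DF ≈ 4.8253.
Median from E: ½√(2·FE² + 2·ED² − DF²) ≈ 9.6674.

m_E ≈ 9.6674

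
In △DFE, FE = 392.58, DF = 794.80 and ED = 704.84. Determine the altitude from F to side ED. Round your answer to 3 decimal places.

Semiperimeter s = (392.58 + 704.84 + 794.8)/2 = 946.11.
Heron's formula: area = √(946.11·553.53·241.27·151.31) ≈ 1.3827e+05.
The altitude from F has length 2·area/ED ≈ 392.34.

392.343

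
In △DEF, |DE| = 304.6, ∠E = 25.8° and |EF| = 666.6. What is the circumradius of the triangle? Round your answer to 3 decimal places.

By the law of cosines, |FD|² = |DE|² + |EF|² − 2·|DE|·|EF|·cos E = 1.7152e+05, so |FD| ≈ 414.15.
Area = ½·|DE|·|EF|·sin E ≈ 44186.
Circumradius = |FD|/(2 sin E) ≈ 475.79.

R ≈ 475.787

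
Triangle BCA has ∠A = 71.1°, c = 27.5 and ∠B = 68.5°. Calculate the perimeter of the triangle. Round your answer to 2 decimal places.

The third angle is ∠C = 180° − ∠A − ∠B = 40.40°.
Law of sines: b = c·sin B/sin C ≈ 39.478.
Law of sines: a = c·sin A/sin C ≈ 40.143.
Semiperimeter s = (39.478+27.5+40.143)/2 = 53.56.
Perimeter = 39.478 + 27.5 + 40.143 = 107.12.

107.12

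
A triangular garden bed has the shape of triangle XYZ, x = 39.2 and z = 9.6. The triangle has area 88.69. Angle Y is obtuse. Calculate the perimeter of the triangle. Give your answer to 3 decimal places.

96.681

From area = ½·z·x·sin Y, we get sin Y = 2·area/(z·x) ≈ 0.47135.
Taking the obtuse solution, ∠Y ≈ 151.88°.
Law of cosines then gives y ≈ 47.881.
Perimeter = 39.2 + 47.881 + 9.6 = 96.681.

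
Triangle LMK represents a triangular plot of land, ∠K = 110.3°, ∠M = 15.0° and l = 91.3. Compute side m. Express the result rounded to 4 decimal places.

28.9537

The third angle is ∠L = 180° − ∠M − ∠K = 54.70°.
Law of sines: m = l·sin M/sin L ≈ 28.954.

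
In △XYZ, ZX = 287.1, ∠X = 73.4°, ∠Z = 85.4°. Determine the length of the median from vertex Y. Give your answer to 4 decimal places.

The third angle is ∠Y = 180° − ∠Z − ∠X = 21.20°.
Law of sines: YZ = ZX·sin X/sin Y ≈ 760.83.
Law of sines: XY = ZX·sin Z/sin Y ≈ 791.36.
Median from Y: ½√(2·XY² + 2·YZ² − ZX²) ≈ 762.86.

762.8558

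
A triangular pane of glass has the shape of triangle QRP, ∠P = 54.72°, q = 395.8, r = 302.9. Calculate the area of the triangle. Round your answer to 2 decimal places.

Area = ½·q·r·sin P ≈ 48935.

48934.57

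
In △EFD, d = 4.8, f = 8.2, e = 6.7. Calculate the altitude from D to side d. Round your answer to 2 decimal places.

Semiperimeter s = (6.7 + 8.2 + 4.8)/2 = 9.85.
Heron's formula: area = √(9.85·3.15·1.65·5.05) ≈ 16.079.
The altitude from D has length 2·area/d ≈ 6.6996.

h_D ≈ 6.70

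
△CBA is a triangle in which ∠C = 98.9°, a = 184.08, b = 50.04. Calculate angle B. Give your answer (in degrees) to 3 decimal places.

By the law of cosines, c² = b² + a² − 2·b·a·cos C = 39240, so c ≈ 198.09.
Law of cosines again: cos B = (a² + c² − b²)/(2·a·c) ≈ 0.96836, so ∠B ≈ 14.45°.

∠B ≈ 14.452°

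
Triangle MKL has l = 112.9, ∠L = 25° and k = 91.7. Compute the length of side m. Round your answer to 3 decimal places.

Law of sines: sin K = k·sin L/l ≈ 0.34326.
Since l ≥ k, only the acute value applies: ∠K ≈ 20.08°.
Then ∠M = 180° − ∠L − ∠K ≈ 134.92°.
Law of sines gives m = l·sin M/sin L ≈ 189.15.

189.149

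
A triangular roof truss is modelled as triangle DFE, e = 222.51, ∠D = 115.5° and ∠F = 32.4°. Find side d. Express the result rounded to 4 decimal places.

The third angle is ∠E = 180° − ∠D − ∠F = 32.10°.
Law of sines: d = e·sin D/sin E ≈ 377.94.

377.9352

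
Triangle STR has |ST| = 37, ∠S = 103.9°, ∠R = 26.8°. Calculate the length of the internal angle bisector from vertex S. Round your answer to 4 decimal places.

The third angle is ∠T = 180° − ∠R − ∠S = 49.30°.
Law of sines: |TR| = |ST|·sin S/sin R ≈ 79.659.
Law of sines: |RS| = |ST|·sin T/sin R ≈ 62.214.
The bisector from S has length 2·|RS|·|ST|·cos(∠S/2)/(|RS|+|ST|) ≈ 28.601.

28.6005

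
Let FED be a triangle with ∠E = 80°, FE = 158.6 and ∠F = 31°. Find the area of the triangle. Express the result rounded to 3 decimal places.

The third angle is ∠D = 180° − ∠F − ∠E = 69.00°.
Law of sines: ED = FE·sin F/sin D ≈ 87.497.
Law of sines: DF = FE·sin E/sin D ≈ 167.3.
Area = ½·FE·ED·sin E ≈ 6833.1.

6833.063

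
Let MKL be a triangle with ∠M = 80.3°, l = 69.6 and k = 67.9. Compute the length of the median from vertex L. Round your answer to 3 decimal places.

By the law of cosines, m² = k² + l² − 2·k·l·cos M = 7862.1, so m ≈ 88.668.
Median from L: ½√(2·m² + 2·k² − l²) ≈ 70.889.

m_L ≈ 70.889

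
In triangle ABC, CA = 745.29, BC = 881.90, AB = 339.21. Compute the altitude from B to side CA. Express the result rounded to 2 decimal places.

331.49

Semiperimeter s = (881.9 + 745.29 + 339.21)/2 = 983.2.
Heron's formula: area = √(983.2·101.3·237.91·643.99) ≈ 1.2353e+05.
The altitude from B has length 2·area/CA ≈ 331.49.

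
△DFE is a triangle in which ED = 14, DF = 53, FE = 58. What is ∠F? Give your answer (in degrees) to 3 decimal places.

By the law of cosines, cos F = (DF² + FE² − ED²) / (2·DF·FE) ≈ 0.97219, so ∠F ≈ 13.55°.

13.545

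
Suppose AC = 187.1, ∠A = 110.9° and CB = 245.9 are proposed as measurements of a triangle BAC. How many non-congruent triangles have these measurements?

1

AC·sin A = 187.1·sin(110.9°) ≈ 174.8.
Since ∠A is not acute, a triangle exists only if CB > AC; here CB > AC, so there is exactly one triangle.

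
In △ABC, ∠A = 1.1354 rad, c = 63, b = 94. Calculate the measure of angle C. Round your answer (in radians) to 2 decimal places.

∠C ≈ 0.70 rad

By the law of cosines, a² = b² + c² − 2·b·c·cos A = 7809.6, so a ≈ 88.372.
Law of cosines again: cos C = (a² + b² − c²)/(2·a·b) ≈ 0.76301, so ∠C ≈ 0.7028 rad.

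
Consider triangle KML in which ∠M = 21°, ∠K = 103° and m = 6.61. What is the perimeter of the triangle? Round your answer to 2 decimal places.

The third angle is ∠L = 180° − ∠K − ∠M = 56.00°.
Law of sines: k = m·sin K/sin M ≈ 17.972.
Law of sines: l = m·sin L/sin M ≈ 15.291.
Semiperimeter s = (17.972+6.61+15.291)/2 = 19.937.
Perimeter = 17.972 + 6.61 + 15.291 = 39.873.

perimeter ≈ 39.87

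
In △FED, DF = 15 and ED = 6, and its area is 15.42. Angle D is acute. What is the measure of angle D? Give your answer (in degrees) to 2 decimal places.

∠D ≈ 20.04°

From area = ½·ED·DF·sin D, we get sin D = 2·area/(ED·DF) ≈ 0.34267.
Taking the acute solution, ∠D ≈ 20.04°.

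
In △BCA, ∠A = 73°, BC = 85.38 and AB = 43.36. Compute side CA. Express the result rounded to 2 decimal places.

87.31

Law of sines: sin C = AB·sin A/BC ≈ 0.48566.
Since BC ≥ AB, only the acute value applies: ∠C ≈ 29.06°.
Then ∠B = 180° − ∠A − ∠C ≈ 77.94°.
Law of sines gives CA = BC·sin B/sin A ≈ 87.312.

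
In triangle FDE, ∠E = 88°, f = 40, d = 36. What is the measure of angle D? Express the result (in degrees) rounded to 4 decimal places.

By the law of cosines, e² = f² + d² − 2·f·d·cos E = 2795.5, so e ≈ 52.872.
Law of cosines again: cos D = (e² + f² − d²)/(2·e·f) ≈ 0.73278, so ∠D ≈ 42.88°.

42.8804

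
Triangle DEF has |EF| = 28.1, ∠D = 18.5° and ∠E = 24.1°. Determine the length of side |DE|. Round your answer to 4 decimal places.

59.9431

The third angle is ∠F = 180° − ∠D − ∠E = 137.40°.
Law of sines: |DE| = |EF|·sin F/sin D ≈ 59.943.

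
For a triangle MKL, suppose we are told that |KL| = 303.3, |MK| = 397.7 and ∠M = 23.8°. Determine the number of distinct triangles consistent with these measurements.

|MK|·sin M = 397.7·sin(23.8°) ≈ 160.5.
Since |MK| sin M < |KL| < |MK| (160.5 < 303.3 < 397.7), two triangles exist.

2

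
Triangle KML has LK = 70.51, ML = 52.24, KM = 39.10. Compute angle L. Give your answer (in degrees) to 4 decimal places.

∠L ≈ 33.0930°

By the law of cosines, cos L = (ML² + LK² − KM²) / (2·ML·LK) ≈ 0.83779, so ∠L ≈ 33.09°.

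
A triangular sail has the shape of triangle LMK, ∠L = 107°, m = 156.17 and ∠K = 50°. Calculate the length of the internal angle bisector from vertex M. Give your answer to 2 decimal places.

333.17

The third angle is ∠M = 180° − ∠K − ∠L = 23.00°.
Law of sines: l = m·sin L/sin M ≈ 382.22.
Law of sines: k = m·sin K/sin M ≈ 306.18.
The bisector from M has length 2·k·l·cos(∠M/2)/(k+l) ≈ 333.17.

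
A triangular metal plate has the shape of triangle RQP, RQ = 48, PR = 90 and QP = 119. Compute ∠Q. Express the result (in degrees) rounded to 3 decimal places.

42.926

By the law of cosines, cos Q = (RQ² + QP² − PR²) / (2·RQ·QP) ≈ 0.73223, so ∠Q ≈ 42.93°.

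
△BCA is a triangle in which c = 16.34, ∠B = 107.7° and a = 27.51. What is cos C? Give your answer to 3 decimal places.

0.902

By the law of cosines, b² = c² + a² − 2·c·a·cos B = 1297.1, so b ≈ 36.016.
Law of cosines again: cos C = (a² + b² − c²)/(2·a·b) ≈ 0.90177, so ∠C ≈ 25.61°.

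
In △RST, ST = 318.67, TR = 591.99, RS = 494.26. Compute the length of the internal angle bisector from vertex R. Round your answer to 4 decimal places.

517.1217

By the law of cosines, cos R = (TR² + RS² − ST²) / (2·TR·RS) ≈ 0.84279, so ∠R ≈ 32.56°.
The bisector from R has length 2·TR·RS·cos(∠R/2)/(TR+RS) ≈ 517.12.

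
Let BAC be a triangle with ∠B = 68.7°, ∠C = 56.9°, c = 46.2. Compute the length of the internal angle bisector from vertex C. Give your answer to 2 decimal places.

The third angle is ∠A = 180° − ∠C − ∠B = 54.40°.
Law of sines: b = c·sin B/sin C ≈ 51.383.
Law of sines: a = c·sin A/sin C ≈ 44.842.
The bisector from C has length 2·b·a·cos(∠C/2)/(b+a) ≈ 42.107.

t_C ≈ 42.11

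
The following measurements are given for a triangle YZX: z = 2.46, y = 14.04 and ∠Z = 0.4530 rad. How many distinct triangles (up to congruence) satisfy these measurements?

y·sin Z = 14.04·sin(0.4530 rad) ≈ 6.145.
Since z = 2.46 < 6.145 = y sin Z, no triangle exists.

0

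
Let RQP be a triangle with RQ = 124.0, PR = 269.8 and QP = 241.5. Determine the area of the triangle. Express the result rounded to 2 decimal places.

area ≈ 14971.29

Semiperimeter s = (241.5 + 269.8 + 124)/2 = 317.65.
Heron's formula: area = √(317.65·76.15·47.85·193.65) ≈ 14971.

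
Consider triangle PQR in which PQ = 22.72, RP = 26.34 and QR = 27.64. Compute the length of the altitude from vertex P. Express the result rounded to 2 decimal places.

20.09

Semiperimeter s = (27.64 + 26.34 + 22.72)/2 = 38.35.
Heron's formula: area = √(38.35·10.71·12.01·15.63) ≈ 277.67.
The altitude from P has length 2·area/QR ≈ 20.092.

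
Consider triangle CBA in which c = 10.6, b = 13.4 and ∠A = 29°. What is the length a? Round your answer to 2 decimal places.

By the law of cosines, a² = c² + b² − 2·c·b·cos A = 43.458, so a ≈ 6.5923.

6.59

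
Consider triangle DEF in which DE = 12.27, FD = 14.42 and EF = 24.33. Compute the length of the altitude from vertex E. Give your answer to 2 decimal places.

Semiperimeter s = (24.33 + 14.42 + 12.27)/2 = 25.51.
Heron's formula: area = √(25.51·1.18·11.09·13.24) ≈ 66.482.
The altitude from E has length 2·area/FD ≈ 9.2208.

9.22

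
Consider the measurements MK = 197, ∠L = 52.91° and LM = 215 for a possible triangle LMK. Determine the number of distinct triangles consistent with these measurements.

LM·sin L = 215·sin(52.91°) ≈ 171.5.
Since LM sin L < MK < LM (171.5 < 197 < 215), two triangles exist.

2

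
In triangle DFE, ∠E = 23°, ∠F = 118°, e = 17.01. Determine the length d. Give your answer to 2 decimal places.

The third angle is ∠D = 180° − ∠F − ∠E = 39.00°.
Law of sines: d = e·sin D/sin E ≈ 27.397.

27.40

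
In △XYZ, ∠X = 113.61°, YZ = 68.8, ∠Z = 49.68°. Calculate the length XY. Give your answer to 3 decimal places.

57.248

The third angle is ∠Y = 180° − ∠Z − ∠X = 16.71°.
Law of sines: XY = YZ·sin Z/sin X ≈ 57.248.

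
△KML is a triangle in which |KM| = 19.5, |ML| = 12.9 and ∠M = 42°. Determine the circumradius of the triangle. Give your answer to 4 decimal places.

By the law of cosines, |LK|² = |KM|² + |ML|² − 2·|KM|·|ML|·cos M = 172.78, so |LK| ≈ 13.145.
Area = ½·|KM|·|ML|·sin M ≈ 84.16.
Circumradius = |LK|/(2 sin M) ≈ 9.8222.

R ≈ 9.8222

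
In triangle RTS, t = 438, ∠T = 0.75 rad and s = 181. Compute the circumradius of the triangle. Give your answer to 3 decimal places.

321.285

Law of sines: sin S = s·sin T/t ≈ 0.28168.
Since t ≥ s, only the acute value applies: ∠S ≈ 0.286 rad.
Then ∠R = π − ∠T − ∠S ≈ 2.106 rad.
Law of sines gives r = t·sin R/sin T ≈ 552.7.
Circumradius = t/(2 sin T) ≈ 321.28.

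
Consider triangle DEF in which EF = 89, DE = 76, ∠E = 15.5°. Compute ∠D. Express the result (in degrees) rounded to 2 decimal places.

By the law of cosines, FD² = DE² + EF² − 2·DE·EF·cos E = 661.01, so FD ≈ 25.71.
Law of cosines again: cos D = (FD² + DE² − EF²)/(2·FD·DE) ≈ -0.37974, so ∠D ≈ 112.32°.

112.32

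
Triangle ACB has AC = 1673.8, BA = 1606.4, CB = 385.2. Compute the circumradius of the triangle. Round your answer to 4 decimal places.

By the law of cosines, cos A = (BA² + AC² − CB²) / (2·BA·AC) ≈ 0.97325, so ∠A ≈ 13.28°.
Circumradius = CB/(2 sin A) ≈ 838.35.

R ≈ 838.3480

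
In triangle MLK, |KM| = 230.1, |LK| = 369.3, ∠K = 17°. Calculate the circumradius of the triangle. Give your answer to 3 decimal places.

279.978

By the law of cosines, |ML|² = |LK|² + |KM|² − 2·|LK|·|KM|·cos K = 26803, so |ML| ≈ 163.72.
Area = ½·|LK|·|KM|·sin K ≈ 12422.
Circumradius = |ML|/(2 sin K) ≈ 279.98.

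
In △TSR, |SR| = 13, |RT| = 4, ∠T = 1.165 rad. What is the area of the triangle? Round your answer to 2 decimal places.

Law of sines: sin S = |RT|·sin T/|SR| ≈ 0.28270.
Since |SR| ≥ |RT|, only the acute value applies: ∠S ≈ 0.287 rad.
Then ∠R = π − ∠T − ∠S ≈ 1.690 rad.
Law of sines gives |TS| = |SR|·sin R/sin T ≈ 14.049.
Area = ½·|SR|·|RT|·sin R ≈ 25.816.

25.82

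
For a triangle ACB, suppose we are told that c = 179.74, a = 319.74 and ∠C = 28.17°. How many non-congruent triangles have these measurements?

2

a·sin C = 319.74·sin(28.17°) ≈ 150.9.
Since a sin C < c < a (150.9 < 179.74 < 319.74), two triangles exist.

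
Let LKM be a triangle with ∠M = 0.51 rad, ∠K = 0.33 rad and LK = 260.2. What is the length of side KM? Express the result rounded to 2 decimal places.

The third angle is ∠L = π − ∠K − ∠M = 2.302 rad.
Law of sines: KM = LK·sin L/sin M ≈ 396.9.

396.90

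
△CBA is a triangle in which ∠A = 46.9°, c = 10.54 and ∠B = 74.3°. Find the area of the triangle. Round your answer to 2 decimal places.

The third angle is ∠C = 180° − ∠B − ∠A = 58.80°.
Law of sines: b = c·sin B/sin C ≈ 11.863.
Law of sines: a = c·sin A/sin C ≈ 8.9972.
Area = ½·c·b·sin A ≈ 45.646.

area ≈ 45.65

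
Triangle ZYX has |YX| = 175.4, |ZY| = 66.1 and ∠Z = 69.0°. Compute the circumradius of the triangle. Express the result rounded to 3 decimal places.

R ≈ 93.939

Law of sines: sin X = |ZY|·sin Z/|YX| ≈ 0.35182.
Since |YX| ≥ |ZY|, only the acute value applies: ∠X ≈ 20.60°.
Then ∠Y = 180° − ∠Z − ∠X ≈ 90.40°.
Law of sines gives |XZ| = |YX|·sin Y/sin Z ≈ 187.87.
Circumradius = |YX|/(2 sin Z) ≈ 93.939.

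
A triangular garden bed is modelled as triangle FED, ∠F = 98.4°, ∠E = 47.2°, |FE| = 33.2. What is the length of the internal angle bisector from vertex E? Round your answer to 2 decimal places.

38.73

The third angle is ∠D = 180° − ∠F − ∠E = 34.40°.
Law of sines: |ED| = |FE|·sin F/sin D ≈ 58.134.
Law of sines: |DF| = |FE|·sin E/sin D ≈ 43.117.
The bisector from E has length 2·|FE|·|ED|·cos(∠E/2)/(|FE|+|ED|) ≈ 38.729.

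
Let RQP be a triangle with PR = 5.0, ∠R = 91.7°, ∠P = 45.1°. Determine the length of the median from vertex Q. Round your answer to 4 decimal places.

5.8125

The third angle is ∠Q = 180° − ∠P − ∠R = 43.20°.
Law of sines: QP = PR·sin R/sin Q ≈ 7.3009.
Law of sines: RQ = PR·sin P/sin Q ≈ 5.1738.
Median from Q: ½√(2·RQ² + 2·QP² − PR²) ≈ 5.8125.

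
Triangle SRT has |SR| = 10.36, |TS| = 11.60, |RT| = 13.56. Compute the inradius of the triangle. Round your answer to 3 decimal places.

3.283

Semiperimeter s = (13.56 + 11.6 + 10.36)/2 = 17.76.
Heron's formula: area = √(17.76·4.2·6.16·7.4) ≈ 58.311.
Inradius = area/s = 58.311/17.76 ≈ 3.2833.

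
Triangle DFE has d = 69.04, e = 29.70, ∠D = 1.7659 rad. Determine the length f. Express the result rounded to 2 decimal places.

Law of sines: sin E = e·sin D/d ≈ 0.42202.
Since d ≥ e, only the acute value applies: ∠E ≈ 0.4357 rad.
Then ∠F = π − ∠D − ∠E ≈ 0.9400 rad.
Law of sines gives f = d·sin F/sin D ≈ 56.833.

56.83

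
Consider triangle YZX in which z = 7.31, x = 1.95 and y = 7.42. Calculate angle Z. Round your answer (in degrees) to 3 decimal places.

By the law of cosines, cos Z = (x² + y² − z²) / (2·x·y) ≈ 0.18739, so ∠Z ≈ 79.20°.

∠Z ≈ 79.199°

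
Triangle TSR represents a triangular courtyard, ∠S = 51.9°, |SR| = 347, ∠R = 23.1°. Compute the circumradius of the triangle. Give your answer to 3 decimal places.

179.620

The third angle is ∠T = 180° − ∠S − ∠R = 105.00°.
Law of sines: |RT| = |SR|·sin S/sin T ≈ 282.7.
Law of sines: |TS| = |SR|·sin R/sin T ≈ 140.94.
Circumradius = |SR|/(2 sin T) ≈ 179.62.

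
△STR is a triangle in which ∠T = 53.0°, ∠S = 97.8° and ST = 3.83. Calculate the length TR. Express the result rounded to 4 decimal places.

The third angle is ∠R = 180° − ∠S − ∠T = 29.20°.
Law of sines: TR = ST·sin S/sin R ≈ 7.778.

7.7780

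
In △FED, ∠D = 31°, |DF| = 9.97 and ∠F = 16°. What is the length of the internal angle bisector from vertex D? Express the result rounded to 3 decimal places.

The third angle is ∠E = 180° − ∠D − ∠F = 133.00°.
Law of sines: |ED| = |DF|·sin F/sin E ≈ 3.7576.
Law of sines: |FE| = |DF|·sin D/sin E ≈ 7.0211.
The bisector from D has length 2·|ED|·|DF|·cos(∠D/2)/(|ED|+|DF|) ≈ 5.2595.

5.260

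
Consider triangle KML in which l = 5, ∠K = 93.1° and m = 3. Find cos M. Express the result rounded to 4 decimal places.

cos M ≈ 0.8649

By the law of cosines, k² = m² + l² − 2·m·l·cos K = 35.622, so k ≈ 5.9684.
Law of cosines again: cos M = (l² + k² − m²)/(2·l·k) ≈ 0.86492, so ∠M ≈ 30.13°.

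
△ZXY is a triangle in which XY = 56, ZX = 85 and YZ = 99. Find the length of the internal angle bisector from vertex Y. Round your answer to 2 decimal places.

62.26

By the law of cosines, cos Y = (XY² + YZ² − ZX²) / (2·XY·YZ) ≈ 0.51515, so ∠Y ≈ 58.99°.
The bisector from Y has length 2·XY·YZ·cos(∠Y/2)/(XY+YZ) ≈ 62.264.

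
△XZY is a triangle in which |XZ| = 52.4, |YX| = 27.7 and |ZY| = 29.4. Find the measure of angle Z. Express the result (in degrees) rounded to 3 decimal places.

∠Z ≈ 22.682°

By the law of cosines, cos Z = (|XZ|² + |ZY|² − |YX|²) / (2·|XZ|·|ZY|) ≈ 0.92266, so ∠Z ≈ 22.68°.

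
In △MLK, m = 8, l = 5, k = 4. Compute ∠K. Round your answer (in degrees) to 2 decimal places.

By the law of cosines, cos K = (m² + l² − k²) / (2·m·l) ≈ 0.91250, so ∠K ≈ 24.15°.

∠K ≈ 24.15°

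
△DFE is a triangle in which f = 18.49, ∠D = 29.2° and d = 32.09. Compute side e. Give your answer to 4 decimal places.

46.9364

Law of sines: sin F = f·sin D/d ≈ 0.28110.
Since d ≥ f, only the acute value applies: ∠F ≈ 16.33°.
Then ∠E = 180° − ∠D − ∠F ≈ 134.47°.
Law of sines gives e = d·sin E/sin D ≈ 46.936.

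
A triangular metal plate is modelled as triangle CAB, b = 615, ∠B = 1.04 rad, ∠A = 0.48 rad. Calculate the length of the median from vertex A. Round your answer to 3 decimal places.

The third angle is ∠C = π − ∠A − ∠B = 1.622 rad.
Law of sines: c = b·sin C/sin B ≈ 712.2.
Law of sines: a = b·sin A/sin B ≈ 329.31.
Median from A: ½√(2·b² + 2·c² − a²) ≈ 644.68.

644.685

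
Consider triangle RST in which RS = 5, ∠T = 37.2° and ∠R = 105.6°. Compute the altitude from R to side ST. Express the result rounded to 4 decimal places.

3.0230

The third angle is ∠S = 180° − ∠T − ∠R = 37.20°.
Law of sines: ST = RS·sin R/sin T ≈ 7.9653.
Law of sines: TR = RS·sin S/sin T ≈ 5.
Area = ½·RS·ST·sin S ≈ 12.04.
The altitude from R has length 2·area/ST ≈ 3.023.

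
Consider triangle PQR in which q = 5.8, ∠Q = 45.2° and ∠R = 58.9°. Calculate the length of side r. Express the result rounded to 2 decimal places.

7.00

The third angle is ∠P = 180° − ∠Q − ∠R = 75.90°.
Law of sines: r = q·sin R/sin Q ≈ 6.9991.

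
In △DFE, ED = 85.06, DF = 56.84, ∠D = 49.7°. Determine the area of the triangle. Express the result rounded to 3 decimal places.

1843.678

Area = ½·ED·DF·sin D ≈ 1843.7.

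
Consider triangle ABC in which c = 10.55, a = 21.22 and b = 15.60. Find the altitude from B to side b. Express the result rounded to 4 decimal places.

10.0950

Semiperimeter s = (21.22 + 15.6 + 10.55)/2 = 23.685.
Heron's formula: area = √(23.685·2.465·8.085·13.135) ≈ 78.741.
The altitude from B has length 2·area/b ≈ 10.095.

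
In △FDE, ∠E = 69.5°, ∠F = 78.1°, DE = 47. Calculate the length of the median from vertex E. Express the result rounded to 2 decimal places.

m_E ≈ 30.49

The third angle is ∠D = 180° − ∠E − ∠F = 32.40°.
Law of sines: EF = DE·sin D/sin F ≈ 25.737.
Law of sines: FD = DE·sin E/sin F ≈ 44.99.
Median from E: ½√(2·DE² + 2·EF² − FD²) ≈ 30.49.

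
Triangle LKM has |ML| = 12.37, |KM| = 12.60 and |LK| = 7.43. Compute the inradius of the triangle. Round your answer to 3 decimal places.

Semiperimeter s = (12.6 + 12.37 + 7.43)/2 = 16.2.
Heron's formula: area = √(16.2·3.6·3.83·8.77) ≈ 44.26.
Inradius = area/s = 44.26/16.2 ≈ 2.7321.

2.732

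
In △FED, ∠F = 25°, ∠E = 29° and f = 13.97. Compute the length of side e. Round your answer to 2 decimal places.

16.03

The third angle is ∠D = 180° − ∠F − ∠E = 126.00°.
Law of sines: e = f·sin E/sin F ≈ 16.026.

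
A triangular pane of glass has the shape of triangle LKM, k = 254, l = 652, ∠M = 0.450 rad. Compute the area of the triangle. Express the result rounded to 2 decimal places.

Area = ½·l·k·sin M ≈ 36017.

36016.89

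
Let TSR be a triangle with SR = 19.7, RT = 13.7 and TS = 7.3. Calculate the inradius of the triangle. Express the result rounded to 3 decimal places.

Semiperimeter s = (19.7 + 13.7 + 7.3)/2 = 20.35.
Heron's formula: area = √(20.35·0.65·6.65·13.05) ≈ 33.881.
Inradius = area/s = 33.881/20.35 ≈ 1.6649.

r ≈ 1.665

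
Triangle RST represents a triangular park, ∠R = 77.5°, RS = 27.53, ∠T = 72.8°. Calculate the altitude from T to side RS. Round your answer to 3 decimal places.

13.940

The third angle is ∠S = 180° − ∠T − ∠R = 29.70°.
Law of sines: ST = RS·sin R/sin T ≈ 28.136.
Law of sines: TR = RS·sin S/sin T ≈ 14.279.
Area = ½·RS·ST·sin S ≈ 191.89.
The altitude from T has length 2·area/RS ≈ 13.94.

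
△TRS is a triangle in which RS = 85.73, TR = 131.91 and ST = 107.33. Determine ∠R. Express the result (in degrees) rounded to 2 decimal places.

∠R ≈ 54.20°

By the law of cosines, cos R = (TR² + RS² − ST²) / (2·TR·RS) ≈ 0.58496, so ∠R ≈ 54.20°.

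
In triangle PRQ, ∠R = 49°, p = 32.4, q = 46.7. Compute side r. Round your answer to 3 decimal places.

By the law of cosines, r² = q² + p² − 2·q·p·cos R = 1245.3, so r ≈ 35.289.

35.289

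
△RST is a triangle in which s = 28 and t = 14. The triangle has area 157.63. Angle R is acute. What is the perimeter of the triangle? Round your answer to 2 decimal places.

perimeter ≈ 64.67

From area = ½·s·t·sin R, we get sin R = 2·area/(s·t) ≈ 0.80423.
Taking the acute solution, ∠R ≈ 53.54°.
Law of cosines then gives r ≈ 22.673.
Perimeter = 22.673 + 28 + 14 = 64.673.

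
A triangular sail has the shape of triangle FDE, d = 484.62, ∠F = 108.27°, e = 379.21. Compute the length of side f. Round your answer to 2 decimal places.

By the law of cosines, f² = d² + e² − 2·d·e·cos F = 4.9388e+05, so f ≈ 702.77.

702.77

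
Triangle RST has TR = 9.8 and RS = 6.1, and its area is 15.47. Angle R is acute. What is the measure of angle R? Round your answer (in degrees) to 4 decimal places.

From area = ½·TR·RS·sin R, we get sin R = 2·area/(TR·RS) ≈ 0.51756.
Taking the acute solution, ∠R ≈ 31.17°.

31.1690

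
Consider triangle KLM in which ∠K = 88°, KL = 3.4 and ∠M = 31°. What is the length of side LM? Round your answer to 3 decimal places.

6.597

The third angle is ∠L = 180° − ∠M − ∠K = 61.00°.
Law of sines: LM = KL·sin K/sin M ≈ 6.5974.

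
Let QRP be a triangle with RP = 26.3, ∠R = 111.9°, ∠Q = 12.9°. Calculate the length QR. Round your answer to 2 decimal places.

The third angle is ∠P = 180° − ∠Q − ∠R = 55.20°.
Law of sines: QR = RP·sin P/sin Q ≈ 96.736.

96.74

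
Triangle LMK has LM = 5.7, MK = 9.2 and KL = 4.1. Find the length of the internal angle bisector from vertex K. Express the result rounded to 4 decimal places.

By the law of cosines, cos K = (MK² + KL² − LM²) / (2·MK·KL) ≈ 0.91410, so ∠K ≈ 23.92°.
The bisector from K has length 2·MK·KL·cos(∠K/2)/(MK+KL) ≈ 5.549.

t_K ≈ 5.5490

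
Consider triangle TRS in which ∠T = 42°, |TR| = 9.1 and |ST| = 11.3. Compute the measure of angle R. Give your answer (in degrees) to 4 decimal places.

By the law of cosines, |RS|² = |ST|² + |TR|² − 2·|ST|·|TR|·cos T = 57.665, so |RS| ≈ 7.5937.
Law of cosines again: cos R = (|TR|² + |RS|² − |ST|²)/(2·|TR|·|RS|) ≈ 0.09251, so ∠R ≈ 84.69°.

∠R ≈ 84.6922°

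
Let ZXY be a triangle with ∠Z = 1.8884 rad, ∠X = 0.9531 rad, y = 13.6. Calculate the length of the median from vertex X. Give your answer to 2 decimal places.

The third angle is ∠Y = π − ∠Z − ∠X = 0.3001 rad.
Law of sines: z = y·sin Z/sin Y ≈ 43.706.
Law of sines: x = y·sin X/sin Y ≈ 37.505.
Median from X: ½√(2·y² + 2·z² − x²) ≈ 26.38.

m_X ≈ 26.38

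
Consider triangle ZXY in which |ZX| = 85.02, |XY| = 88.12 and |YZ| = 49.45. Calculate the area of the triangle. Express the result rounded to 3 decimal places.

area ≈ 2047.252

Semiperimeter s = (88.12 + 49.45 + 85.02)/2 = 111.29.
Heron's formula: area = √(111.29·23.175·61.845·26.275) ≈ 2047.3.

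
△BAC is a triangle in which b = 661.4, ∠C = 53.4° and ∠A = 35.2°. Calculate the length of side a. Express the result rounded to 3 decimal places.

381.366

The third angle is ∠B = 180° − ∠A − ∠C = 91.40°.
Law of sines: a = b·sin A/sin B ≈ 381.37.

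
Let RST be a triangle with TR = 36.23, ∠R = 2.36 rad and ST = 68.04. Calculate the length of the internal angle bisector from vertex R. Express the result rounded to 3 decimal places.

Law of sines: sin S = TR·sin R/ST ≈ 0.37509.
Since ST ≥ TR, only the acute value applies: ∠S ≈ 0.384 rad.
Then ∠T = π − ∠R − ∠S ≈ 0.397 rad.
Law of sines gives RS = ST·sin T/sin R ≈ 37.357.
The bisector from R has length 2·TR·RS·cos(∠R/2)/(TR+RS) ≈ 14.012.

14.012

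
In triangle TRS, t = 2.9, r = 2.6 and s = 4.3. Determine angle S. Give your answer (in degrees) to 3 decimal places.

By the law of cosines, cos S = (t² + r² − s²) / (2·t·r) ≈ -0.22016, so ∠S ≈ 102.72°.

∠S ≈ 102.718°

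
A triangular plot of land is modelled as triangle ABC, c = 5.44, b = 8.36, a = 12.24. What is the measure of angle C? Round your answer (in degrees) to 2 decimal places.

∠C ≈ 21.73°

By the law of cosines, cos C = (a² + b² − c²) / (2·a·b) ≈ 0.92896, so ∠C ≈ 21.73°.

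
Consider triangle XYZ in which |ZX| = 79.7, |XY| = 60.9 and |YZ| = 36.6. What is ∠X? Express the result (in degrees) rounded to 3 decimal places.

By the law of cosines, cos X = (|ZX|² + |XY|² − |YZ|²) / (2·|ZX|·|XY|) ≈ 0.89842, so ∠X ≈ 26.05°.

26.049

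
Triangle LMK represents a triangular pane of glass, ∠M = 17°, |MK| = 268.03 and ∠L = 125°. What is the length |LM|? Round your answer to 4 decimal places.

201.4470

The third angle is ∠K = 180° − ∠L − ∠M = 38.00°.
Law of sines: |LM| = |MK|·sin K/sin L ≈ 201.45.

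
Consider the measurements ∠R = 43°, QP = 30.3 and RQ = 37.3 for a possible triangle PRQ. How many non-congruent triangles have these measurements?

RQ·sin R = 37.3·sin(43°) ≈ 25.44.
Since RQ sin R < QP < RQ (25.44 < 30.3 < 37.3), two triangles exist.

2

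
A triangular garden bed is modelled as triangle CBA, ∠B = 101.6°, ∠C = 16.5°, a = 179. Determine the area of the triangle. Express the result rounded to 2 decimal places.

The third angle is ∠A = 180° − ∠C − ∠B = 61.90°.
Law of sines: c = a·sin C/sin A ≈ 57.632.
Law of sines: b = a·sin B/sin A ≈ 198.77.
Area = ½·a·c·sin B ≈ 5052.7.

5052.71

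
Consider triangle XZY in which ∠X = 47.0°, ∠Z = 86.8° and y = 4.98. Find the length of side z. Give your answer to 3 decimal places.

6.889

The third angle is ∠Y = 180° − ∠X − ∠Z = 46.20°.
Law of sines: z = y·sin Z/sin Y ≈ 6.889.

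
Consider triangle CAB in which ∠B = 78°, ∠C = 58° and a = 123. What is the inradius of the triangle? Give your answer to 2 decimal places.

40.47

The third angle is ∠A = 180° − ∠B − ∠C = 44.00°.
Law of sines: c = a·sin C/sin A ≈ 150.16.
Law of sines: b = a·sin B/sin A ≈ 173.2.
Area = ½·a·c·sin B ≈ 9033.
Semiperimeter s = (150.16+123+173.2)/2 = 223.18.
Inradius = area/s = 9033/223.18 ≈ 40.475.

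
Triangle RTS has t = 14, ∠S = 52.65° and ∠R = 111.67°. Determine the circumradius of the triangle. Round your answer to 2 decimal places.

The third angle is ∠T = 180° − ∠S − ∠R = 15.68°.
Law of sines: r = t·sin R/sin T ≈ 48.14.
Law of sines: s = t·sin S/sin T ≈ 41.179.
Circumradius = t/(2 sin T) ≈ 25.901.

25.90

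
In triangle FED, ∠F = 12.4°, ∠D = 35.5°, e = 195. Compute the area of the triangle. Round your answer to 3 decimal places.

3195.266

The third angle is ∠E = 180° − ∠D − ∠F = 132.10°.
Law of sines: f = e·sin F/sin E ≈ 56.435.
Law of sines: d = e·sin D/sin E ≈ 152.62.
Area = ½·e·f·sin D ≈ 3195.3.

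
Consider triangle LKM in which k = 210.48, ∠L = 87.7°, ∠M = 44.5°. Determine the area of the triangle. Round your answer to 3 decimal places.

The third angle is ∠K = 180° − ∠M − ∠L = 47.80°.
Law of sines: l = k·sin L/sin K ≈ 283.89.
Law of sines: m = k·sin M/sin K ≈ 199.14.
Area = ½·k·l·sin M ≈ 20941.

area ≈ 20941.115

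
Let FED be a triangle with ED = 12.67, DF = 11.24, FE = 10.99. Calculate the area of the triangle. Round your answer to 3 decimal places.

Semiperimeter s = (12.67 + 11.24 + 10.99)/2 = 17.45.
Heron's formula: area = √(17.45·4.78·6.21·6.46) ≈ 57.846.

area ≈ 57.846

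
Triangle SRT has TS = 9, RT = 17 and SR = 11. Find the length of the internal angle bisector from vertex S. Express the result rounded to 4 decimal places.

By the law of cosines, cos S = (TS² + SR² − RT²) / (2·TS·SR) ≈ -0.43939, so ∠S ≈ 116.07°.
The bisector from S has length 2·TS·SR·cos(∠S/2)/(TS+SR) ≈ 5.2414.

5.2414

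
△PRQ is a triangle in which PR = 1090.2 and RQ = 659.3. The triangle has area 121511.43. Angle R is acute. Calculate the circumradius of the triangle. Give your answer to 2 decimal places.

From area = ½·PR·RQ·sin R, we get sin R = 2·area/(PR·RQ) ≈ 0.33811.
Taking the acute solution, ∠R ≈ 0.3449 rad.
Law of cosines then gives QP ≈ 519.94.
Circumradius = QP/(2 sin R) ≈ 768.89.

768.89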